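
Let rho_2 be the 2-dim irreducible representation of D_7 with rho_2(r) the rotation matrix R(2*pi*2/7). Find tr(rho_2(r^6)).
chi_{rho_2}(r^6) = 2*cos(2*pi*2*6/7) = -2*cos(3*pi/7)

Explanation: rho_2(r^6) is rotation by angle 2*pi*2*6/7, whose trace is 2*cos(2*pi*2*6/7) = -2*cos(3*pi/7).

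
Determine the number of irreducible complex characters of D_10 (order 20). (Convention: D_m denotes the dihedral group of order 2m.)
8

Working: The number of irreducible complex representations of a finite group equals its number of conjugacy classes. D_10 has 8 conjugacy classes (n/2 + 3 for n even), so D_10 (order 20) has exactly 8 irreducible complex representations.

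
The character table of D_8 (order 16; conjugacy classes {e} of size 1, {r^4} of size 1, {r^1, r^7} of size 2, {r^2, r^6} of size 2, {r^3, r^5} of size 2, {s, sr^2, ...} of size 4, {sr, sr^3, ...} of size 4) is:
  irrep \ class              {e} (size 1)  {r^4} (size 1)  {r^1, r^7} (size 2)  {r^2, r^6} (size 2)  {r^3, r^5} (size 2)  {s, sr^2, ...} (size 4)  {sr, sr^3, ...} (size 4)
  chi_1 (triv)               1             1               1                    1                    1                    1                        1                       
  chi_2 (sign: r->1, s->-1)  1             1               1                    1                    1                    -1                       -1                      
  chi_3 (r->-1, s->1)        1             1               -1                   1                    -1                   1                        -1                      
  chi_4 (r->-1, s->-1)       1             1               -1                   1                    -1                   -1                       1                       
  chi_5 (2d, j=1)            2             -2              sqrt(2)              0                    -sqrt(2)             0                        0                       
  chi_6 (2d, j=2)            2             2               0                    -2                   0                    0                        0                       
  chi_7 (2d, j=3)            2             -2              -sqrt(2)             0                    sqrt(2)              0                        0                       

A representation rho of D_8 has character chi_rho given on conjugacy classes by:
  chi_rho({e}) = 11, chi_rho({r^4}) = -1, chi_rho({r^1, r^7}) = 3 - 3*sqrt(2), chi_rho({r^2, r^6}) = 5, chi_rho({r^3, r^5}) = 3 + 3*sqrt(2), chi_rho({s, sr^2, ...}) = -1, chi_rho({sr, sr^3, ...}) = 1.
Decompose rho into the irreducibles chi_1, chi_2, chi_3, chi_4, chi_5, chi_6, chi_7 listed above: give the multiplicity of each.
Multiplicities: chi_1: 2, chi_2: 2, chi_3: 0, chi_4: 1, chi_5: 0, chi_6: 0, chi_7: 3.

Solution. Use <chi_rho, chi> = (1/|G|) sum_C |C| * chi_rho(C) * conj(chi(C)) with |G| = 16 for each irreducible chi in the table:
  <chi_rho, chi_1> = (1/16)[1*(11)*conj(1) + 1*(-1)*conj(1) + 2*(3 - 3*sqrt(2))*conj(1) + 2*(5)*conj(1) + 2*(3 + 3*sqrt(2))*conj(1) + 4*(-1)*conj(1) + 4*(1)*conj(1)]
      = (1/16)[(11) + (-1) + (6 - 6*sqrt(2)) + (10) + (6 + 6*sqrt(2)) + (-4) + (4)] = 32/16 = 2
  <chi_rho, chi_2> = (1/16)[1*(11)*conj(1) + 1*(-1)*conj(1) + 2*(3 - 3*sqrt(2))*conj(1) + 2*(5)*conj(1) + 2*(3 + 3*sqrt(2))*conj(1) + 4*(-1)*conj(-1) + 4*(1)*conj(-1)]
      = (1/16)[(11) + (-1) + (6 - 6*sqrt(2)) + (10) + (6 + 6*sqrt(2)) + (4) + (-4)] = 32/16 = 2
  <chi_rho, chi_3> = (1/16)[1*(11)*conj(1) + 1*(-1)*conj(1) + 2*(3 - 3*sqrt(2))*conj(-1) + 2*(5)*conj(1) + 2*(3 + 3*sqrt(2))*conj(-1) + 4*(-1)*conj(1) + 4*(1)*conj(-1)]
      = (1/16)[(11) + (-1) + (-6 + 6*sqrt(2)) + (10) + (-6*sqrt(2) - 6) + (-4) + (-4)] = 0/16 = 0
  <chi_rho, chi_4> = (1/16)[1*(11)*conj(1) + 1*(-1)*conj(1) + 2*(3 - 3*sqrt(2))*conj(-1) + 2*(5)*conj(1) + 2*(3 + 3*sqrt(2))*conj(-1) + 4*(-1)*conj(-1) + 4*(1)*conj(1)]
      = (1/16)[(11) + (-1) + (-6 + 6*sqrt(2)) + (10) + (-6*sqrt(2) - 6) + (4) + (4)] = 16/16 = 1
  <chi_rho, chi_5> = (1/16)[1*(11)*conj(2) + 1*(-1)*conj(-2) + 2*(3 - 3*sqrt(2))*conj(sqrt(2)) + 2*(5)*conj(0) + 2*(3 + 3*sqrt(2))*conj(-sqrt(2)) + 4*(-1)*conj(0) + 4*(1)*conj(0)]
      = (1/16)[(22) + (2) + (-12 + 6*sqrt(2)) + (0) + (-12 - 6*sqrt(2)) + (0) + (0)] = 0/16 = 0
  <chi_rho, chi_6> = (1/16)[1*(11)*conj(2) + 1*(-1)*conj(2) + 2*(3 - 3*sqrt(2))*conj(0) + 2*(5)*conj(-2) + 2*(3 + 3*sqrt(2))*conj(0) + 4*(-1)*conj(0) + 4*(1)*conj(0)]
      = (1/16)[(22) + (-2) + (0) + (-20) + (0) + (0) + (0)] = 0/16 = 0
  <chi_rho, chi_7> = (1/16)[1*(11)*conj(2) + 1*(-1)*conj(-2) + 2*(3 - 3*sqrt(2))*conj(-sqrt(2)) + 2*(5)*conj(0) + 2*(3 + 3*sqrt(2))*conj(sqrt(2)) + 4*(-1)*conj(0) + 4*(1)*conj(0)]
      = (1/16)[(22) + (2) + (12 - 6*sqrt(2)) + (0) + (6*sqrt(2) + 12) + (0) + (0)] = 48/16 = 3
Dimension check: dim(rho) = sum (mult * dim) = 2*1 + 2*1 + 0*1 + 1*1 + 0*2 + 0*2 + 3*2 = 11 = chi_rho(e) = 11.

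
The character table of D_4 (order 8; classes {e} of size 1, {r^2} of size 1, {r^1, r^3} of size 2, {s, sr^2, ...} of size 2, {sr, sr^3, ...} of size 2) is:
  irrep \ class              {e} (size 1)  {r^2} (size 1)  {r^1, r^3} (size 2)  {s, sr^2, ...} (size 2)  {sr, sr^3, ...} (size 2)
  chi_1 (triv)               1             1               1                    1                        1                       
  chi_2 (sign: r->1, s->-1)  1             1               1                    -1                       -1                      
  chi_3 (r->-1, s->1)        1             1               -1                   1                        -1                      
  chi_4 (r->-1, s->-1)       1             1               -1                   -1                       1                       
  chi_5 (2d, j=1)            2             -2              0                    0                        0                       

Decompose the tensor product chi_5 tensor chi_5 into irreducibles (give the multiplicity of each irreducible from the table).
chi_5 tensor chi_5 = chi_1 + chi_2 + chi_3 + chi_4 (all other irreducibles have multiplicity 0).

Argument: The character of a tensor product is the pointwise product (chi_5 * chi_5)(C) = chi_5(C) * chi_5(C):
  {e}: (2)*(2), {r^2}: (-2)*(-2), {r^1, r^3}: (0)*(0), {s, sr^2, ...}: (0)*(0), {sr, sr^3, ...}: (0)*(0)
so (chi_5 * chi_5) takes values
  {e} -> 4, {r^2} -> 4, {r^1, r^3} -> 0, {s, sr^2, ...} -> 0, {sr, sr^3, ...} -> 0.
Now take the inner product of this character with each irreducible chi from the table, <chi_5*chi_5, chi> = (1/8) sum_C |C| (chi_5*chi_5)(C) conj(chi(C)):
  <chi_5*chi_5, chi_1> = (1/8)[1*(4)*conj(1) + 1*(4)*conj(1) + 2*(0)*conj(1) + 2*(0)*conj(1) + 2*(0)*conj(1)]
      = (1/8)[(4) + (4) + (0) + (0) + (0)] = 8/8 = 1
  <chi_5*chi_5, chi_2> = (1/8)[1*(4)*conj(1) + 1*(4)*conj(1) + 2*(0)*conj(1) + 2*(0)*conj(-1) + 2*(0)*conj(-1)]
      = (1/8)[(4) + (4) + (0) + (0) + (0)] = 8/8 = 1
  <chi_5*chi_5, chi_3> = (1/8)[1*(4)*conj(1) + 1*(4)*conj(1) + 2*(0)*conj(-1) + 2*(0)*conj(1) + 2*(0)*conj(-1)]
      = (1/8)[(4) + (4) + (0) + (0) + (0)] = 8/8 = 1
  <chi_5*chi_5, chi_4> = (1/8)[1*(4)*conj(1) + 1*(4)*conj(1) + 2*(0)*conj(-1) + 2*(0)*conj(-1) + 2*(0)*conj(1)]
      = (1/8)[(4) + (4) + (0) + (0) + (0)] = 8/8 = 1
  <chi_5*chi_5, chi_5> = (1/8)[1*(4)*conj(2) + 1*(4)*conj(-2) + 2*(0)*conj(0) + 2*(0)*conj(0) + 2*(0)*conj(0)]
      = (1/8)[(8) + (-8) + (0) + (0) + (0)] = 0/8 = 0
Hence the multiplicities are chi_1: 1, chi_2: 1, chi_3: 1, chi_4: 1. Dimension check: dim(chi_5)*dim(chi_5) = 2*2 = 4 and sum (mult * dim) = 1*1 + 1*1 + 1*1 + 1*1 = 4.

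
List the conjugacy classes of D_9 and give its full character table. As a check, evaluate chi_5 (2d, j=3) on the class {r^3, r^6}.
Conjugacy classes: {e} of size 1, {r^1, r^8} of size 2, {r^2, r^7} of size 2, {r^3, r^6} of size 2, {r^4, r^5} of size 2, {s, sr, ..., sr^8} of size 9.
Character table:
  irrep \ class              {e} (size 1)  {r^1, r^8} (size 2)  {r^2, r^7} (size 2)  {r^3, r^6} (size 2)  {r^4, r^5} (size 2)  {s, sr, ..., sr^8} (size 9)
  chi_1 (triv)               1             1                    1                    1                    1                    1                          
  chi_2 (sign: r->1, s->-1)  1             1                    1                    1                    1                    -1                         
  chi_3 (2d, j=1)            2             2*cos(2*pi/9)        2*cos(4*pi/9)        -1                   -2*cos(pi/9)         0                          
  chi_4 (2d, j=2)            2             2*cos(4*pi/9)        -2*cos(pi/9)         -1                   2*cos(2*pi/9)        0                          
  chi_5 (2d, j=3)            2             -1                   -1                   2                    -1                   0                          
  chi_6 (2d, j=4)            2             -2*cos(pi/9)         2*cos(2*pi/9)        -1                   2*cos(4*pi/9)        0                          

Spot check: chi_5 (2d, j=3) on {r^3, r^6} = 2.

Argument: D_9 has order 2*9 = 18 with 6 conjugacy classes, hence 6 irreducibles. Sum of squared dims 1 + 1 + 4 + 4 + 4 + 4 = 18 = |G|. Linear characters come from the abelianisation; the 2-dimensional irreps have character r^k -> 2*cos(2*pi*j*k/9), reflections -> 0.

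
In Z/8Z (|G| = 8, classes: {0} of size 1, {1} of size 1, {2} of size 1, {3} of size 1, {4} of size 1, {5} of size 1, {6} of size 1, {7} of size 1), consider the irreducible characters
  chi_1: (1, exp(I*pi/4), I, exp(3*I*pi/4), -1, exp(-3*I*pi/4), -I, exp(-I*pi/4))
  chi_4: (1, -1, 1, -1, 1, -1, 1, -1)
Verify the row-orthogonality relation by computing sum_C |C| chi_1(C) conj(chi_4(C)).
Sum = 0; so <chi_1, chi_4> = 0 (distinct irreducibles are orthogonal).

Compute term by term over conjugacy classes (|C| * chi_1(C) * conj(chi_4(C))):
  1*(1)*conj(1) + 1*(exp(I*pi/4))*conj(-1) + 1*(I)*conj(1) + 1*(exp(3*I*pi/4))*conj(-1) + 1*(-1)*conj(1) + 1*(exp(-3*I*pi/4))*conj(-1) + 1*(-I)*conj(1) + 1*(exp(-I*pi/4))*conj(-1)
  = (1) + (-exp(I*pi/4)) + (I) + (-exp(3*I*pi/4)) + (-1) + (-exp(-3*I*pi/4)) + (-I) + (-exp(-I*pi/4))
  = 0.
(Exp terms are combined using exp(i*s)*conj(exp(i*t)) = exp(i*(s-t)), and sums of them are collapsed using the identity that for every m > 1 the m distinct m-th roots of unity sum to 0, e.g. 1 + exp(2*I*pi/3) + exp(-2*I*pi/3) = 0.)
Dividing by |G| = 8 gives 0/8 = 0, matching the row-orthogonality relation <chi_1, chi_4> = [chi_1 = chi_4].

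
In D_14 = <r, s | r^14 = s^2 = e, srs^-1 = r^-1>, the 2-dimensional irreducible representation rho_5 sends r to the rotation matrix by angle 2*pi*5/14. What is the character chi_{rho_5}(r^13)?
chi_{rho_5}(r^13) = 2*cos(2*pi*5*13/14) = -2*cos(2*pi/7)

Working: rho_5(r^13) is rotation by angle 2*pi*5*13/14, whose trace is 2*cos(2*pi*5*13/14) = -2*cos(2*pi/7).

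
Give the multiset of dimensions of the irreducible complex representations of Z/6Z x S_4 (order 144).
Dimensions: 1, 1, 1, 1, 1, 1, 1, 1, 1, 1, 1, 1, 2, 2, 2, 2, 2, 2, 3, 3, 3, 3, 3, 3, 3, 3, 3, 3, 3, 3

Why: There are 30 irreducibles (= number of conjugacy classes). Their dimensions d_i satisfy sum d_i^2 = |G| = 144: 1 + 1 + 1 + 1 + 1 + 1 + 1 + 1 + 1 + 1 + 1 + 1 + 4 + 4 + 4 + 4 + 4 + 4 + 9 + 9 + 9 + 9 + 9 + 9 + 9 + 9 + 9 + 9 + 9 + 9 = 144. (For the product with Z/6Z: each of the 6 1-dim characters of Z/6Z tensors with each irrep of S_4, giving 6 copies of each S_4-dimension.)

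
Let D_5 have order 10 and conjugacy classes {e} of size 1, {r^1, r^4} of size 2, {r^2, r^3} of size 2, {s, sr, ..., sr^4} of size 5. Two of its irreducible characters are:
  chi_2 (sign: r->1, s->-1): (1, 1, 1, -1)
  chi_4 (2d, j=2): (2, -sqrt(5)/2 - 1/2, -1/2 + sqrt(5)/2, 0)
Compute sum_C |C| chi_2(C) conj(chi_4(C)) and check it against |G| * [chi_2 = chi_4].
Sum = 0; so <chi_2, chi_4> = 0 (distinct irreducibles are orthogonal).

Proof sketch: Compute term by term over conjugacy classes (|C| * chi_2(C) * conj(chi_4(C))):
  1*(1)*conj(2) + 2*(1)*conj(-sqrt(5)/2 - 1/2) + 2*(1)*conj(-1/2 + sqrt(5)/2) + 5*(-1)*conj(0)
  = (2) + (-sqrt(5) - 1) + (-1 + sqrt(5)) + (0)
  = 0.
Dividing by |G| = 10 gives 0/10 = 0, matching the row-orthogonality relation <chi_2, chi_4> = [chi_2 = chi_4].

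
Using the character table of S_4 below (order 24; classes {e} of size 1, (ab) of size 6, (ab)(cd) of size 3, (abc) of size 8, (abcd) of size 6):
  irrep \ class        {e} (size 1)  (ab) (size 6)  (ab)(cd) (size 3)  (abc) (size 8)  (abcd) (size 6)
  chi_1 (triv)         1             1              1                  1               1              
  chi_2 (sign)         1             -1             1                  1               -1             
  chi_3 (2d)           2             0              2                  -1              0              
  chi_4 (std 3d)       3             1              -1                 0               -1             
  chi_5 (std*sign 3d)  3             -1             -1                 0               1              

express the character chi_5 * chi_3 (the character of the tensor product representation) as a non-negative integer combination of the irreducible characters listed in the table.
chi_5 tensor chi_3 = chi_4 + chi_5 (all other irreducibles have multiplicity 0).

Details: The character of a tensor product is the pointwise product (chi_5 * chi_3)(C) = chi_5(C) * chi_3(C):
  {e}: (3)*(2), (ab): (-1)*(0), (ab)(cd): (-1)*(2), (abc): (0)*(-1), (abcd): (1)*(0)
so (chi_5 * chi_3) takes values
  {e} -> 6, (ab) -> 0, (ab)(cd) -> -2, (abc) -> 0, (abcd) -> 0.
Now take the inner product of this character with each irreducible chi from the table, <chi_5*chi_3, chi> = (1/24) sum_C |C| (chi_5*chi_3)(C) conj(chi(C)):
  <chi_5*chi_3, chi_1> = (1/24)[1*(6)*conj(1) + 6*(0)*conj(1) + 3*(-2)*conj(1) + 8*(0)*conj(1) + 6*(0)*conj(1)]
      = (1/24)[(6) + (0) + (-6) + (0) + (0)] = 0/24 = 0
  <chi_5*chi_3, chi_2> = (1/24)[1*(6)*conj(1) + 6*(0)*conj(-1) + 3*(-2)*conj(1) + 8*(0)*conj(1) + 6*(0)*conj(-1)]
      = (1/24)[(6) + (0) + (-6) + (0) + (0)] = 0/24 = 0
  <chi_5*chi_3, chi_3> = (1/24)[1*(6)*conj(2) + 6*(0)*conj(0) + 3*(-2)*conj(2) + 8*(0)*conj(-1) + 6*(0)*conj(0)]
      = (1/24)[(12) + (0) + (-12) + (0) + (0)] = 0/24 = 0
  <chi_5*chi_3, chi_4> = (1/24)[1*(6)*conj(3) + 6*(0)*conj(1) + 3*(-2)*conj(-1) + 8*(0)*conj(0) + 6*(0)*conj(-1)]
      = (1/24)[(18) + (0) + (6) + (0) + (0)] = 24/24 = 1
  <chi_5*chi_3, chi_5> = (1/24)[1*(6)*conj(3) + 6*(0)*conj(-1) + 3*(-2)*conj(-1) + 8*(0)*conj(0) + 6*(0)*conj(1)]
      = (1/24)[(18) + (0) + (6) + (0) + (0)] = 24/24 = 1
Hence the multiplicities are chi_4: 1, chi_5: 1. Dimension check: dim(chi_5)*dim(chi_3) = 3*2 = 6 and sum (mult * dim) = 1*3 + 1*3 = 6.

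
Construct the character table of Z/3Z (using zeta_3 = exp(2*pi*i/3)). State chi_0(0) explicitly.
Character table of Z/3Z (irreps indexed chi_0,...,chi_2 with chi_k(m) = zeta_3^(k*m), zeta_3 = exp(2*pi*i/3)):
  irrep \ class  {0} (size 1)  {1} (size 1)    {2} (size 1)  
  chi_0          1             1               1             
  chi_1          1             exp(2*I*pi/3)   exp(-2*I*pi/3)
  chi_2          1             exp(-2*I*pi/3)  exp(2*I*pi/3) 

Spot check: chi_0(0) = zeta_3^(0*0) = zeta_3^0 = 1.

Proof sketch: Z/3Z is abelian, so all 3 irreducible complex representations are 1-dimensional. They are given by chi_k(m) = zeta_3^(k*m) for k = 0,...,2. Row orthogonality: sum_m chi_k(m) conj(chi_l(m)) = 3 * [k = l].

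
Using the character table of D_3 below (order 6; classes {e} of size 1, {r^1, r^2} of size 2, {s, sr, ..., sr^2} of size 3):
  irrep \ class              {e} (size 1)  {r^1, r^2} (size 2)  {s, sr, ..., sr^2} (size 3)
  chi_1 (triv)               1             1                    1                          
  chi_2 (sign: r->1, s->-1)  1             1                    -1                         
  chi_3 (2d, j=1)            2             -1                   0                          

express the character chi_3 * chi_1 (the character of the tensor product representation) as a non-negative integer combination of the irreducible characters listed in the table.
chi_3 tensor chi_1 = chi_3 (all other irreducibles have multiplicity 0).

Reasoning: The character of a tensor product is the pointwise product (chi_3 * chi_1)(C) = chi_3(C) * chi_1(C):
  {e}: (2)*(1), {r^1, r^2}: (-1)*(1), {s, sr, ..., sr^2}: (0)*(1)
so (chi_3 * chi_1) takes values
  {e} -> 2, {r^1, r^2} -> -1, {s, sr, ..., sr^2} -> 0.
Now take the inner product of this character with each irreducible chi from the table, <chi_3*chi_1, chi> = (1/6) sum_C |C| (chi_3*chi_1)(C) conj(chi(C)):
  <chi_3*chi_1, chi_1> = (1/6)[1*(2)*conj(1) + 2*(-1)*conj(1) + 3*(0)*conj(1)]
      = (1/6)[(2) + (-2) + (0)] = 0/6 = 0
  <chi_3*chi_1, chi_2> = (1/6)[1*(2)*conj(1) + 2*(-1)*conj(1) + 3*(0)*conj(-1)]
      = (1/6)[(2) + (-2) + (0)] = 0/6 = 0
  <chi_3*chi_1, chi_3> = (1/6)[1*(2)*conj(2) + 2*(-1)*conj(-1) + 3*(0)*conj(0)]
      = (1/6)[(4) + (2) + (0)] = 6/6 = 1
Hence the multiplicities are chi_3: 1. Dimension check: dim(chi_3)*dim(chi_1) = 2*1 = 2 and sum (mult * dim) = 1*2 = 2.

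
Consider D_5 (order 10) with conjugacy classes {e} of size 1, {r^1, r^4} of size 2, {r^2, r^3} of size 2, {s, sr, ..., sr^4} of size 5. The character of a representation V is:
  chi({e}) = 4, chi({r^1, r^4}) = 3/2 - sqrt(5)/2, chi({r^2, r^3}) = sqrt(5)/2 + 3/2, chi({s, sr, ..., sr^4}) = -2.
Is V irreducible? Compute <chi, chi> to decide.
Not irreducible (reducible): <chi, chi> = 5 > 1.

Justification: <chi, chi> = (1/|G|) sum_C |C| * |chi(C)|^2 = (1/10)[1*|4|^2 + 2*|3/2 - sqrt(5)/2|^2 + 2*|sqrt(5)/2 + 3/2|^2 + 5*|-2|^2]
  = (1/10)[(16) + (7 - 3*sqrt(5)) + (3*sqrt(5) + 7) + (20)] = 50/10 = 5.
A character is irreducible iff <chi, chi> = 1, so this representation is reducible.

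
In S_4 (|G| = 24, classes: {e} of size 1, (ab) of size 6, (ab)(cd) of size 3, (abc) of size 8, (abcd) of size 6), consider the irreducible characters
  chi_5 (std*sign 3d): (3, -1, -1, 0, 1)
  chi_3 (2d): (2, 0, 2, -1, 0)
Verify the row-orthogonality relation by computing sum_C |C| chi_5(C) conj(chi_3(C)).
Sum = 0; so <chi_5, chi_3> = 0 (distinct irreducibles are orthogonal).

Details: Compute term by term over conjugacy classes (|C| * chi_5(C) * conj(chi_3(C))):
  1*(3)*conj(2) + 6*(-1)*conj(0) + 3*(-1)*conj(2) + 8*(0)*conj(-1) + 6*(1)*conj(0)
  = (6) + (0) + (-6) + (0) + (0)
  = 0.
Dividing by |G| = 24 gives 0/24 = 0, matching the row-orthogonality relation <chi_5, chi_3> = [chi_5 = chi_3].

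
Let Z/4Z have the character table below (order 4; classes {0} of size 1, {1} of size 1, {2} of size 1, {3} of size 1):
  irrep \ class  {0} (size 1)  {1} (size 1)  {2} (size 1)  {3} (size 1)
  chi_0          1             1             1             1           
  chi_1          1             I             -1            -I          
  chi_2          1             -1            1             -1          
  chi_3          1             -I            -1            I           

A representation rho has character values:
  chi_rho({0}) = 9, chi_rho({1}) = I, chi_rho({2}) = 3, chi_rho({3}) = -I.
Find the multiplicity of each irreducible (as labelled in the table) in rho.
Multiplicities: chi_0: 3, chi_1: 2, chi_2: 3, chi_3: 1.

Solution. Use <chi_rho, chi> = (1/|G|) sum_C |C| * chi_rho(C) * conj(chi(C)) with |G| = 4 for each irreducible chi in the table:
  <chi_rho, chi_0> = (1/4)[1*(9)*conj(1) + 1*(I)*conj(1) + 1*(3)*conj(1) + 1*(-I)*conj(1)]
      = (1/4)[(9) + (I) + (3) + (-I)] = 12/4 = 3
  <chi_rho, chi_1> = (1/4)[1*(9)*conj(1) + 1*(I)*conj(I) + 1*(3)*conj(-1) + 1*(-I)*conj(-I)]
      = (1/4)[(9) + (1) + (-3) + (1)] = 8/4 = 2
  <chi_rho, chi_2> = (1/4)[1*(9)*conj(1) + 1*(I)*conj(-1) + 1*(3)*conj(1) + 1*(-I)*conj(-1)]
      = (1/4)[(9) + (-I) + (3) + (I)] = 12/4 = 3
  <chi_rho, chi_3> = (1/4)[1*(9)*conj(1) + 1*(I)*conj(-I) + 1*(3)*conj(-1) + 1*(-I)*conj(I)]
      = (1/4)[(9) + (-1) + (-3) + (-1)] = 4/4 = 1
(Exp terms are combined using exp(i*s)*conj(exp(i*t)) = exp(i*(s-t)), and sums of them are collapsed using the identity that for every m > 1 the m distinct m-th roots of unity sum to 0, e.g. 1 + exp(2*I*pi/3) + exp(-2*I*pi/3) = 0.)
Dimension check: dim(rho) = sum (mult * dim) = 3*1 + 2*1 + 3*1 + 1*1 = 9 = chi_rho(e) = 9.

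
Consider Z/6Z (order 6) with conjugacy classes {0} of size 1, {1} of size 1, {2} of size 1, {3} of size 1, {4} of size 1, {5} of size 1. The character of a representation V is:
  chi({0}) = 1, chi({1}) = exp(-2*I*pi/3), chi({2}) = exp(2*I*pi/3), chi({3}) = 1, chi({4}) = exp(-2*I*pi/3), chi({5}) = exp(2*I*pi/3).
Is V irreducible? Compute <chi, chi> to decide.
Irreducible: <chi, chi> = 1.

Solution. <chi, chi> = (1/|G|) sum_C |C| * |chi(C)|^2 = (1/6)[1*|1|^2 + 1*|exp(-2*I*pi/3)|^2 + 1*|exp(2*I*pi/3)|^2 + 1*|1|^2 + 1*|exp(-2*I*pi/3)|^2 + 1*|exp(2*I*pi/3)|^2]
  = (1/6)[(1) + (1) + (1) + (1) + (1) + (1)] = 6/6 = 1.
(Exp terms are combined using exp(i*s)*conj(exp(i*t)) = exp(i*(s-t)), and sums of them are collapsed using the identity that for every m > 1 the m distinct m-th roots of unity sum to 0, e.g. 1 + exp(2*I*pi/3) + exp(-2*I*pi/3) = 0.)
A character is irreducible iff <chi, chi> = 1, so this representation is irreducible.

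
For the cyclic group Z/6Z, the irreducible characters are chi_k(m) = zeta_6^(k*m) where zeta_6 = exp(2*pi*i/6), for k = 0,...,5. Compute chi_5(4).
chi_5(4) = zeta_6^20 = exp(2*I*pi/3)

Explanation: chi_5(4) = zeta_6^(5*4) = zeta_6^20. Since zeta_6^6 = 1, this equals zeta_6^2 = exp(2*pi*i*2/6) = exp(2*I*pi/3).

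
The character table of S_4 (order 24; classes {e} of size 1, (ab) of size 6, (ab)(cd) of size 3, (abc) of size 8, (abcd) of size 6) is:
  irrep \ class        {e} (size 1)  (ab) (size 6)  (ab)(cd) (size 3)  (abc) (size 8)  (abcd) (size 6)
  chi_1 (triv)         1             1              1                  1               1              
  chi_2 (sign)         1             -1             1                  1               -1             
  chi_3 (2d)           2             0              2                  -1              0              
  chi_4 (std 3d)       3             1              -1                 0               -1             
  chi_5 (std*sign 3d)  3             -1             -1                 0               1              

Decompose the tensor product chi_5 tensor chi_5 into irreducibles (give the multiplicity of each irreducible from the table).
chi_5 tensor chi_5 = chi_1 + chi_3 + chi_4 + chi_5 (all other irreducibles have multiplicity 0).

Proof sketch: The character of a tensor product is the pointwise product (chi_5 * chi_5)(C) = chi_5(C) * chi_5(C):
  {e}: (3)*(3), (ab): (-1)*(-1), (ab)(cd): (-1)*(-1), (abc): (0)*(0), (abcd): (1)*(1)
so (chi_5 * chi_5) takes values
  {e} -> 9, (ab) -> 1, (ab)(cd) -> 1, (abc) -> 0, (abcd) -> 1.
Now take the inner product of this character with each irreducible chi from the table, <chi_5*chi_5, chi> = (1/24) sum_C |C| (chi_5*chi_5)(C) conj(chi(C)):
  <chi_5*chi_5, chi_1> = (1/24)[1*(9)*conj(1) + 6*(1)*conj(1) + 3*(1)*conj(1) + 8*(0)*conj(1) + 6*(1)*conj(1)]
      = (1/24)[(9) + (6) + (3) + (0) + (6)] = 24/24 = 1
  <chi_5*chi_5, chi_2> = (1/24)[1*(9)*conj(1) + 6*(1)*conj(-1) + 3*(1)*conj(1) + 8*(0)*conj(1) + 6*(1)*conj(-1)]
      = (1/24)[(9) + (-6) + (3) + (0) + (-6)] = 0/24 = 0
  <chi_5*chi_5, chi_3> = (1/24)[1*(9)*conj(2) + 6*(1)*conj(0) + 3*(1)*conj(2) + 8*(0)*conj(-1) + 6*(1)*conj(0)]
      = (1/24)[(18) + (0) + (6) + (0) + (0)] = 24/24 = 1
  <chi_5*chi_5, chi_4> = (1/24)[1*(9)*conj(3) + 6*(1)*conj(1) + 3*(1)*conj(-1) + 8*(0)*conj(0) + 6*(1)*conj(-1)]
      = (1/24)[(27) + (6) + (-3) + (0) + (-6)] = 24/24 = 1
  <chi_5*chi_5, chi_5> = (1/24)[1*(9)*conj(3) + 6*(1)*conj(-1) + 3*(1)*conj(-1) + 8*(0)*conj(0) + 6*(1)*conj(1)]
      = (1/24)[(27) + (-6) + (-3) + (0) + (6)] = 24/24 = 1
Hence the multiplicities are chi_1: 1, chi_3: 1, chi_4: 1, chi_5: 1. Dimension check: dim(chi_5)*dim(chi_5) = 3*3 = 9 and sum (mult * dim) = 1*1 + 1*2 + 1*3 + 1*3 = 9.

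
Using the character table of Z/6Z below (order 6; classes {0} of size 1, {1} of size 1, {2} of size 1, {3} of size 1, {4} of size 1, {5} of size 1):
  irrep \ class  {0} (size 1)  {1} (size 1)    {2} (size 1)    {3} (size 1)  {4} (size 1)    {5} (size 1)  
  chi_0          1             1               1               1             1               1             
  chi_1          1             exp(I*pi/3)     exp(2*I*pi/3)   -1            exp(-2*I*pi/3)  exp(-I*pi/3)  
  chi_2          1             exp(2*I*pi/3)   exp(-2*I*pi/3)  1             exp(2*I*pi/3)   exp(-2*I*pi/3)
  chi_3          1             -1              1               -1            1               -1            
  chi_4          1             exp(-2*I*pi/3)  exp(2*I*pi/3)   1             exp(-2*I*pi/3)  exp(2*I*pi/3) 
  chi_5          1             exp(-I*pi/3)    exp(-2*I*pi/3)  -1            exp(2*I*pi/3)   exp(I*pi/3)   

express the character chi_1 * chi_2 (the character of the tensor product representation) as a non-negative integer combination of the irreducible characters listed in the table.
chi_1 tensor chi_2 = chi_3 (all other irreducibles have multiplicity 0).

Justification: The character of a tensor product is the pointwise product (chi_1 * chi_2)(C) = chi_1(C) * chi_2(C):
  {0}: (1)*(1), {1}: (exp(I*pi/3))*(exp(2*I*pi/3)), {2}: (exp(2*I*pi/3))*(exp(-2*I*pi/3)), {3}: (-1)*(1), {4}: (exp(-2*I*pi/3))*(exp(2*I*pi/3)), {5}: (exp(-I*pi/3))*(exp(-2*I*pi/3))
so (chi_1 * chi_2) takes values
  {0} -> 1, {1} -> -1, {2} -> 1, {3} -> -1, {4} -> 1, {5} -> -1.
Now take the inner product of this character with each irreducible chi from the table, <chi_1*chi_2, chi> = (1/6) sum_C |C| (chi_1*chi_2)(C) conj(chi(C)):
  <chi_1*chi_2, chi_0> = (1/6)[1*(1)*conj(1) + 1*(-1)*conj(1) + 1*(1)*conj(1) + 1*(-1)*conj(1) + 1*(1)*conj(1) + 1*(-1)*conj(1)]
      = (1/6)[(1) + (-1) + (1) + (-1) + (1) + (-1)] = 0/6 = 0
  <chi_1*chi_2, chi_1> = (1/6)[1*(1)*conj(1) + 1*(-1)*conj(exp(I*pi/3)) + 1*(1)*conj(exp(2*I*pi/3)) + 1*(-1)*conj(-1) + 1*(1)*conj(exp(-2*I*pi/3)) + 1*(-1)*conj(exp(-I*pi/3))]
      = (1/6)[(1) + (-exp(-I*pi/3)) + (exp(-2*I*pi/3)) + (1) + (exp(2*I*pi/3)) + (-exp(I*pi/3))] = 0/6 = 0
  <chi_1*chi_2, chi_2> = (1/6)[1*(1)*conj(1) + 1*(-1)*conj(exp(2*I*pi/3)) + 1*(1)*conj(exp(-2*I*pi/3)) + 1*(-1)*conj(1) + 1*(1)*conj(exp(2*I*pi/3)) + 1*(-1)*conj(exp(-2*I*pi/3))]
      = (1/6)[(1) + (-exp(-2*I*pi/3)) + (exp(2*I*pi/3)) + (-1) + (exp(-2*I*pi/3)) + (-exp(2*I*pi/3))] = 0/6 = 0
  <chi_1*chi_2, chi_3> = (1/6)[1*(1)*conj(1) + 1*(-1)*conj(-1) + 1*(1)*conj(1) + 1*(-1)*conj(-1) + 1*(1)*conj(1) + 1*(-1)*conj(-1)]
      = (1/6)[(1) + (1) + (1) + (1) + (1) + (1)] = 6/6 = 1
  <chi_1*chi_2, chi_4> = (1/6)[1*(1)*conj(1) + 1*(-1)*conj(exp(-2*I*pi/3)) + 1*(1)*conj(exp(2*I*pi/3)) + 1*(-1)*conj(1) + 1*(1)*conj(exp(-2*I*pi/3)) + 1*(-1)*conj(exp(2*I*pi/3))]
      = (1/6)[(1) + (-exp(2*I*pi/3)) + (exp(-2*I*pi/3)) + (-1) + (exp(2*I*pi/3)) + (-exp(-2*I*pi/3))] = 0/6 = 0
  <chi_1*chi_2, chi_5> = (1/6)[1*(1)*conj(1) + 1*(-1)*conj(exp(-I*pi/3)) + 1*(1)*conj(exp(-2*I*pi/3)) + 1*(-1)*conj(-1) + 1*(1)*conj(exp(2*I*pi/3)) + 1*(-1)*conj(exp(I*pi/3))]
      = (1/6)[(1) + (-exp(I*pi/3)) + (exp(2*I*pi/3)) + (1) + (exp(-2*I*pi/3)) + (-exp(-I*pi/3))] = 0/6 = 0
(Exp terms are combined using exp(i*s)*conj(exp(i*t)) = exp(i*(s-t)), and sums of them are collapsed using the identity that for every m > 1 the m distinct m-th roots of unity sum to 0, e.g. 1 + exp(2*I*pi/3) + exp(-2*I*pi/3) = 0.)
Hence the multiplicities are chi_3: 1. Dimension check: dim(chi_1)*dim(chi_2) = 1*1 = 1 and sum (mult * dim) = 1*1 = 1.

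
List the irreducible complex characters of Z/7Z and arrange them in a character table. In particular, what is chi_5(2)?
Character table of Z/7Z (irreps indexed chi_0,...,chi_6 with chi_k(m) = zeta_7^(k*m), zeta_7 = exp(2*pi*i/7)):
  irrep \ class  {0} (size 1)  {1} (size 1)    {2} (size 1)    {3} (size 1)    {4} (size 1)    {5} (size 1)    {6} (size 1)  
  chi_0          1             1               1               1               1               1               1             
  chi_1          1             exp(2*I*pi/7)   exp(4*I*pi/7)   exp(6*I*pi/7)   exp(-6*I*pi/7)  exp(-4*I*pi/7)  exp(-2*I*pi/7)
  chi_2          1             exp(4*I*pi/7)   exp(-6*I*pi/7)  exp(-2*I*pi/7)  exp(2*I*pi/7)   exp(6*I*pi/7)   exp(-4*I*pi/7)
  chi_3          1             exp(6*I*pi/7)   exp(-2*I*pi/7)  exp(4*I*pi/7)   exp(-4*I*pi/7)  exp(2*I*pi/7)   exp(-6*I*pi/7)
  chi_4          1             exp(-6*I*pi/7)  exp(2*I*pi/7)   exp(-4*I*pi/7)  exp(4*I*pi/7)   exp(-2*I*pi/7)  exp(6*I*pi/7) 
  chi_5          1             exp(-4*I*pi/7)  exp(6*I*pi/7)   exp(2*I*pi/7)   exp(-2*I*pi/7)  exp(-6*I*pi/7)  exp(4*I*pi/7) 
  chi_6          1             exp(-2*I*pi/7)  exp(-4*I*pi/7)  exp(-6*I*pi/7)  exp(6*I*pi/7)   exp(4*I*pi/7)   exp(2*I*pi/7) 

Spot check: chi_5(2) = zeta_7^(5*2) = zeta_7^10 = exp(6*I*pi/7).

Solution. Z/7Z is abelian, so all 7 irreducible complex representations are 1-dimensional. They are given by chi_k(m) = zeta_7^(k*m) for k = 0,...,6. Row orthogonality: sum_m chi_k(m) conj(chi_l(m)) = 7 * [k = l].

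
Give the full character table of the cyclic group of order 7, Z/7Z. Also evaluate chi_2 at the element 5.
Character table of Z/7Z (irreps indexed chi_0,...,chi_6 with chi_k(m) = zeta_7^(k*m), zeta_7 = exp(2*pi*i/7)):
  irrep \ class  {0} (size 1)  {1} (size 1)    {2} (size 1)    {3} (size 1)    {4} (size 1)    {5} (size 1)    {6} (size 1)  
  chi_0          1             1               1               1               1               1               1             
  chi_1          1             exp(2*I*pi/7)   exp(4*I*pi/7)   exp(6*I*pi/7)   exp(-6*I*pi/7)  exp(-4*I*pi/7)  exp(-2*I*pi/7)
  chi_2          1             exp(4*I*pi/7)   exp(-6*I*pi/7)  exp(-2*I*pi/7)  exp(2*I*pi/7)   exp(6*I*pi/7)   exp(-4*I*pi/7)
  chi_3          1             exp(6*I*pi/7)   exp(-2*I*pi/7)  exp(4*I*pi/7)   exp(-4*I*pi/7)  exp(2*I*pi/7)   exp(-6*I*pi/7)
  chi_4          1             exp(-6*I*pi/7)  exp(2*I*pi/7)   exp(-4*I*pi/7)  exp(4*I*pi/7)   exp(-2*I*pi/7)  exp(6*I*pi/7) 
  chi_5          1             exp(-4*I*pi/7)  exp(6*I*pi/7)   exp(2*I*pi/7)   exp(-2*I*pi/7)  exp(-6*I*pi/7)  exp(4*I*pi/7) 
  chi_6          1             exp(-2*I*pi/7)  exp(-4*I*pi/7)  exp(-6*I*pi/7)  exp(6*I*pi/7)   exp(4*I*pi/7)   exp(2*I*pi/7) 

Spot check: chi_2(5) = zeta_7^(2*5) = zeta_7^10 = exp(6*I*pi/7).

Justification: Z/7Z is abelian, so all 7 irreducible complex representations are 1-dimensional. They are given by chi_k(m) = zeta_7^(k*m) for k = 0,...,6. Row orthogonality: sum_m chi_k(m) conj(chi_l(m)) = 7 * [k = l].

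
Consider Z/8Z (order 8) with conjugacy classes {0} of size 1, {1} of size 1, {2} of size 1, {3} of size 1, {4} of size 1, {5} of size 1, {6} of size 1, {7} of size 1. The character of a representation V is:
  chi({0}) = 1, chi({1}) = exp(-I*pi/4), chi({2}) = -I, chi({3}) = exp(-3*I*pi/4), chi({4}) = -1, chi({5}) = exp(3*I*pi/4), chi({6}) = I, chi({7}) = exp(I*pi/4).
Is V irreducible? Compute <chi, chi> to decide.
Irreducible: <chi, chi> = 1.

<chi, chi> = (1/|G|) sum_C |C| * |chi(C)|^2 = (1/8)[1*|1|^2 + 1*|exp(-I*pi/4)|^2 + 1*|-I|^2 + 1*|exp(-3*I*pi/4)|^2 + 1*|-1|^2 + 1*|exp(3*I*pi/4)|^2 + 1*|I|^2 + 1*|exp(I*pi/4)|^2]
  = (1/8)[(1) + (1) + (1) + (1) + (1) + (1) + (1) + (1)] = 8/8 = 1.
(Exp terms are combined using exp(i*s)*conj(exp(i*t)) = exp(i*(s-t)), and sums of them are collapsed using the identity that for every m > 1 the m distinct m-th roots of unity sum to 0, e.g. 1 + exp(2*I*pi/3) + exp(-2*I*pi/3) = 0.)
A character is irreducible iff <chi, chi> = 1, so this representation is irreducible.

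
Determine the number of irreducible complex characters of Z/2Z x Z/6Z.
12

Justification: The number of irreducible complex representations of a finite group equals its number of conjugacy classes. Z/2Z x Z/6Z is abelian of order 12, so every element is its own conjugacy class: 12 classes, so Z/2Z x Z/6Z (order 12) has exactly 12 irreducible complex representations.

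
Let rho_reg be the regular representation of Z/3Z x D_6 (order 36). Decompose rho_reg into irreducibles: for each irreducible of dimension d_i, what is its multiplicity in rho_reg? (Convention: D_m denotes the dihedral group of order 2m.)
Each irreducible V_i of dimension d_i appears with multiplicity d_i, i.e. rho_reg = (direct sum over all irreducibles V_i) d_i V_i. The irreducible dimensions for Z/3Z x D_6 are 1, 1, 1, 1, 1, 1, 1, 1, 1, 1, 1, 1, 2, 2, 2, 2, 2, 2: 12 irreducibles of dimension 1, each with multiplicity 1; 6 irreducibles of dimension 2, each with multiplicity 2. Total dimension 12*1*1 + 6*2*2 = 36 = |G|.

Proof sketch: General theorem: in the regular representation of a finite group G, each irreducible appears with multiplicity equal to its dimension. Check: dim(rho_reg) = sum d_i^2 = 1 + 1 + 1 + 1 + 1 + 1 + 1 + 1 + 1 + 1 + 1 + 1 + 4 + 4 + 4 + 4 + 4 + 4 = 36 = |G|.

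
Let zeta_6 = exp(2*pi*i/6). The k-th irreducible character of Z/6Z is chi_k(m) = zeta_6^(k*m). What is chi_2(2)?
chi_2(2) = zeta_6^4 = exp(-2*I*pi/3)

Why: chi_2(2) = zeta_6^(2*2) = zeta_6^4. Since zeta_6^6 = 1, this equals zeta_6^4 = exp(2*pi*i*4/6) = exp(-2*I*pi/3).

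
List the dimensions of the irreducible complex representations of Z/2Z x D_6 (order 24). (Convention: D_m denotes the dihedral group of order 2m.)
Dimensions: 1, 1, 1, 1, 1, 1, 1, 1, 2, 2, 2, 2

Proof sketch: There are 12 irreducibles (= number of conjugacy classes). Their dimensions d_i satisfy sum d_i^2 = |G| = 24: 1 + 1 + 1 + 1 + 1 + 1 + 1 + 1 + 4 + 4 + 4 + 4 = 24. (For the product with Z/2Z: each of the 2 1-dim characters of Z/2Z tensors with each irrep of D_6, giving 2 copies of each D_6-dimension.)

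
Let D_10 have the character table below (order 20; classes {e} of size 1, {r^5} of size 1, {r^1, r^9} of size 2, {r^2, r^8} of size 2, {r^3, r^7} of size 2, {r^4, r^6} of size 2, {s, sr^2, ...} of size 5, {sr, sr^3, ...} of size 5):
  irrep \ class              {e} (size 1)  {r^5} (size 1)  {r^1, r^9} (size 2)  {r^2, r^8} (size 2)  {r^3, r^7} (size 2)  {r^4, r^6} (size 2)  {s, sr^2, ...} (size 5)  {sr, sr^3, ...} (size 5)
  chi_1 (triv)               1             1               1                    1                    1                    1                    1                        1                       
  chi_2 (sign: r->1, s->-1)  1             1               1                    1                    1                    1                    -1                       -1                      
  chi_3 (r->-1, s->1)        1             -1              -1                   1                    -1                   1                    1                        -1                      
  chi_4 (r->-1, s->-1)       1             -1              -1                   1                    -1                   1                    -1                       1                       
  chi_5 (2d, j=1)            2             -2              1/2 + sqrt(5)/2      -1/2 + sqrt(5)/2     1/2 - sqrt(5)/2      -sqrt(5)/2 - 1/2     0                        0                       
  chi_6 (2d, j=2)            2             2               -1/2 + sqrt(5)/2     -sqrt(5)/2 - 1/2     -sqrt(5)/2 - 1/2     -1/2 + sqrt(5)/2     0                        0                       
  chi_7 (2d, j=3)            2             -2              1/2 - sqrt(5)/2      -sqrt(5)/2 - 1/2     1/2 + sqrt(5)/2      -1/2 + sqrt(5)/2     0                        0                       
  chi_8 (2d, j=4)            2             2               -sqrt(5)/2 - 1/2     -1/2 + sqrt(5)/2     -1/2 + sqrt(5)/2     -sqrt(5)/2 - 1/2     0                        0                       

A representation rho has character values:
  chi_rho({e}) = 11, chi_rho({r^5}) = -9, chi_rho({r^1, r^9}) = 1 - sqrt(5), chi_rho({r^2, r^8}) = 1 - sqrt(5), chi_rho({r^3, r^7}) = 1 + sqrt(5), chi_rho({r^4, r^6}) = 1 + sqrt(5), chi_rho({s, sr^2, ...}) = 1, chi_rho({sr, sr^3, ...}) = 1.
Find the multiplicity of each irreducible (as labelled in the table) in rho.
Multiplicities: chi_1: 1, chi_2: 0, chi_3: 1, chi_4: 1, chi_5: 1, chi_6: 0, chi_7: 3, chi_8: 0.

Why: Use <chi_rho, chi> = (1/|G|) sum_C |C| * chi_rho(C) * conj(chi(C)) with |G| = 20 for each irreducible chi in the table:
  <chi_rho, chi_1> = (1/20)[1*(11)*conj(1) + 1*(-9)*conj(1) + 2*(1 - sqrt(5))*conj(1) + 2*(1 - sqrt(5))*conj(1) + 2*(1 + sqrt(5))*conj(1) + 2*(1 + sqrt(5))*conj(1) + 5*(1)*conj(1) + 5*(1)*conj(1)]
      = (1/20)[(11) + (-9) + (2 - 2*sqrt(5)) + (2 - 2*sqrt(5)) + (2 + 2*sqrt(5)) + (2 + 2*sqrt(5)) + (5) + (5)] = 20/20 = 1
  <chi_rho, chi_2> = (1/20)[1*(11)*conj(1) + 1*(-9)*conj(1) + 2*(1 - sqrt(5))*conj(1) + 2*(1 - sqrt(5))*conj(1) + 2*(1 + sqrt(5))*conj(1) + 2*(1 + sqrt(5))*conj(1) + 5*(1)*conj(-1) + 5*(1)*conj(-1)]
      = (1/20)[(11) + (-9) + (2 - 2*sqrt(5)) + (2 - 2*sqrt(5)) + (2 + 2*sqrt(5)) + (2 + 2*sqrt(5)) + (-5) + (-5)] = 0/20 = 0
  <chi_rho, chi_3> = (1/20)[1*(11)*conj(1) + 1*(-9)*conj(-1) + 2*(1 - sqrt(5))*conj(-1) + 2*(1 - sqrt(5))*conj(1) + 2*(1 + sqrt(5))*conj(-1) + 2*(1 + sqrt(5))*conj(1) + 5*(1)*conj(1) + 5*(1)*conj(-1)]
      = (1/20)[(11) + (9) + (-2 + 2*sqrt(5)) + (2 - 2*sqrt(5)) + (-2*sqrt(5) - 2) + (2 + 2*sqrt(5)) + (5) + (-5)] = 20/20 = 1
  <chi_rho, chi_4> = (1/20)[1*(11)*conj(1) + 1*(-9)*conj(-1) + 2*(1 - sqrt(5))*conj(-1) + 2*(1 - sqrt(5))*conj(1) + 2*(1 + sqrt(5))*conj(-1) + 2*(1 + sqrt(5))*conj(1) + 5*(1)*conj(-1) + 5*(1)*conj(1)]
      = (1/20)[(11) + (9) + (-2 + 2*sqrt(5)) + (2 - 2*sqrt(5)) + (-2*sqrt(5) - 2) + (2 + 2*sqrt(5)) + (-5) + (5)] = 20/20 = 1
  <chi_rho, chi_5> = (1/20)[1*(11)*conj(2) + 1*(-9)*conj(-2) + 2*(1 - sqrt(5))*conj(1/2 + sqrt(5)/2) + 2*(1 - sqrt(5))*conj(-1/2 + sqrt(5)/2) + 2*(1 + sqrt(5))*conj(1/2 - sqrt(5)/2) + 2*(1 + sqrt(5))*conj(-sqrt(5)/2 - 1/2) + 5*(1)*conj(0) + 5*(1)*conj(0)]
      = (1/20)[(22) + (18) + (-4) + (-6 + 2*sqrt(5)) + (-4) + (-6 - 2*sqrt(5)) + (0) + (0)] = 20/20 = 1
  <chi_rho, chi_6> = (1/20)[1*(11)*conj(2) + 1*(-9)*conj(2) + 2*(1 - sqrt(5))*conj(-1/2 + sqrt(5)/2) + 2*(1 - sqrt(5))*conj(-sqrt(5)/2 - 1/2) + 2*(1 + sqrt(5))*conj(-sqrt(5)/2 - 1/2) + 2*(1 + sqrt(5))*conj(-1/2 + sqrt(5)/2) + 5*(1)*conj(0) + 5*(1)*conj(0)]
      = (1/20)[(22) + (-18) + (-6 + 2*sqrt(5)) + (4) + (-6 - 2*sqrt(5)) + (4) + (0) + (0)] = 0/20 = 0
  <chi_rho, chi_7> = (1/20)[1*(11)*conj(2) + 1*(-9)*conj(-2) + 2*(1 - sqrt(5))*conj(1/2 - sqrt(5)/2) + 2*(1 - sqrt(5))*conj(-sqrt(5)/2 - 1/2) + 2*(1 + sqrt(5))*conj(1/2 + sqrt(5)/2) + 2*(1 + sqrt(5))*conj(-1/2 + sqrt(5)/2) + 5*(1)*conj(0) + 5*(1)*conj(0)]
      = (1/20)[(22) + (18) + (6 - 2*sqrt(5)) + (4) + (2*sqrt(5) + 6) + (4) + (0) + (0)] = 60/20 = 3
  <chi_rho, chi_8> = (1/20)[1*(11)*conj(2) + 1*(-9)*conj(2) + 2*(1 - sqrt(5))*conj(-sqrt(5)/2 - 1/2) + 2*(1 - sqrt(5))*conj(-1/2 + sqrt(5)/2) + 2*(1 + sqrt(5))*conj(-1/2 + sqrt(5)/2) + 2*(1 + sqrt(5))*conj(-sqrt(5)/2 - 1/2) + 5*(1)*conj(0) + 5*(1)*conj(0)]
      = (1/20)[(22) + (-18) + (4) + (-6 + 2*sqrt(5)) + (4) + (-6 - 2*sqrt(5)) + (0) + (0)] = 0/20 = 0
Dimension check: dim(rho) = sum (mult * dim) = 1*1 + 0*1 + 1*1 + 1*1 + 1*2 + 0*2 + 3*2 + 0*2 = 11 = chi_rho(e) = 11.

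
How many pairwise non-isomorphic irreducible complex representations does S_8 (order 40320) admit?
22

Derivation: The number of irreducible complex representations of a finite group equals its number of conjugacy classes. Conjugacy classes in S_8 correspond to cycle types, i.e. partitions of 8; there are p(8) = 22 of them, so S_8 (order 40320) has exactly 22 irreducible complex representations.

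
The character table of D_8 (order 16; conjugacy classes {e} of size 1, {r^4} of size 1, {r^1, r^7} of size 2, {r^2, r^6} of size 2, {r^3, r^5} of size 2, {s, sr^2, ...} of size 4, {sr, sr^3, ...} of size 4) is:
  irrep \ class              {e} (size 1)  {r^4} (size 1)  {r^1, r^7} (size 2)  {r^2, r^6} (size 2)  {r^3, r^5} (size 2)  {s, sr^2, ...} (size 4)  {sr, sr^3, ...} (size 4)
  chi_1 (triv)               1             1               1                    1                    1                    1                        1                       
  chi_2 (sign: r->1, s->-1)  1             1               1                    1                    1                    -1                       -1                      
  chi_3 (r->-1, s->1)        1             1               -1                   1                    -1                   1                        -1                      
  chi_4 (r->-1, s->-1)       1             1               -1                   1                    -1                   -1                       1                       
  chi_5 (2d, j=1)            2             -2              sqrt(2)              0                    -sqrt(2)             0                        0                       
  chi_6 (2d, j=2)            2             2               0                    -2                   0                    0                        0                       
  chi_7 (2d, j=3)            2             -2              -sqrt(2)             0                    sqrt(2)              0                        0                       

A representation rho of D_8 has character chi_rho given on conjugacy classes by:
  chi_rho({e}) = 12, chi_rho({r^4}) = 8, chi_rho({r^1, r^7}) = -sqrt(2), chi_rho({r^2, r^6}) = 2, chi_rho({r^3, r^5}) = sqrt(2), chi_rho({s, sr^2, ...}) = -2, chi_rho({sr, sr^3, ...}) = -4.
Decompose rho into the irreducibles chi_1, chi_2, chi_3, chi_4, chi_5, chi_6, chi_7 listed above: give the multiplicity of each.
Multiplicities: chi_1: 0, chi_2: 3, chi_3: 2, chi_4: 1, chi_5: 0, chi_6: 2, chi_7: 1.

Explanation: Use <chi_rho, chi> = (1/|G|) sum_C |C| * chi_rho(C) * conj(chi(C)) with |G| = 16 for each irreducible chi in the table:
  <chi_rho, chi_1> = (1/16)[1*(12)*conj(1) + 1*(8)*conj(1) + 2*(-sqrt(2))*conj(1) + 2*(2)*conj(1) + 2*(sqrt(2))*conj(1) + 4*(-2)*conj(1) + 4*(-4)*conj(1)]
      = (1/16)[(12) + (8) + (-2*sqrt(2)) + (4) + (2*sqrt(2)) + (-8) + (-16)] = 0/16 = 0
  <chi_rho, chi_2> = (1/16)[1*(12)*conj(1) + 1*(8)*conj(1) + 2*(-sqrt(2))*conj(1) + 2*(2)*conj(1) + 2*(sqrt(2))*conj(1) + 4*(-2)*conj(-1) + 4*(-4)*conj(-1)]
      = (1/16)[(12) + (8) + (-2*sqrt(2)) + (4) + (2*sqrt(2)) + (8) + (16)] = 48/16 = 3
  <chi_rho, chi_3> = (1/16)[1*(12)*conj(1) + 1*(8)*conj(1) + 2*(-sqrt(2))*conj(-1) + 2*(2)*conj(1) + 2*(sqrt(2))*conj(-1) + 4*(-2)*conj(1) + 4*(-4)*conj(-1)]
      = (1/16)[(12) + (8) + (2*sqrt(2)) + (4) + (-2*sqrt(2)) + (-8) + (16)] = 32/16 = 2
  <chi_rho, chi_4> = (1/16)[1*(12)*conj(1) + 1*(8)*conj(1) + 2*(-sqrt(2))*conj(-1) + 2*(2)*conj(1) + 2*(sqrt(2))*conj(-1) + 4*(-2)*conj(-1) + 4*(-4)*conj(1)]
      = (1/16)[(12) + (8) + (2*sqrt(2)) + (4) + (-2*sqrt(2)) + (8) + (-16)] = 16/16 = 1
  <chi_rho, chi_5> = (1/16)[1*(12)*conj(2) + 1*(8)*conj(-2) + 2*(-sqrt(2))*conj(sqrt(2)) + 2*(2)*conj(0) + 2*(sqrt(2))*conj(-sqrt(2)) + 4*(-2)*conj(0) + 4*(-4)*conj(0)]
      = (1/16)[(24) + (-16) + (-4) + (0) + (-4) + (0) + (0)] = 0/16 = 0
  <chi_rho, chi_6> = (1/16)[1*(12)*conj(2) + 1*(8)*conj(2) + 2*(-sqrt(2))*conj(0) + 2*(2)*conj(-2) + 2*(sqrt(2))*conj(0) + 4*(-2)*conj(0) + 4*(-4)*conj(0)]
      = (1/16)[(24) + (16) + (0) + (-8) + (0) + (0) + (0)] = 32/16 = 2
  <chi_rho, chi_7> = (1/16)[1*(12)*conj(2) + 1*(8)*conj(-2) + 2*(-sqrt(2))*conj(-sqrt(2)) + 2*(2)*conj(0) + 2*(sqrt(2))*conj(sqrt(2)) + 4*(-2)*conj(0) + 4*(-4)*conj(0)]
      = (1/16)[(24) + (-16) + (4) + (0) + (4) + (0) + (0)] = 16/16 = 1
Dimension check: dim(rho) = sum (mult * dim) = 0*1 + 3*1 + 2*1 + 1*1 + 0*2 + 2*2 + 1*2 = 12 = chi_rho(e) = 12.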